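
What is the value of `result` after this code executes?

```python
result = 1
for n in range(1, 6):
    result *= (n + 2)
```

Let's trace through this code step by step.

Initialize: result = 1
Entering loop: for n in range(1, 6):

After execution: result = 2520
2520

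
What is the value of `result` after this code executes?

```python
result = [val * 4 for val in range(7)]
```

Let's trace through this code step by step.

Initialize: result = [val * 4 for val in range(7)]

After execution: result = [0, 4, 8, 12, 16, 20, 24]
[0, 4, 8, 12, 16, 20, 24]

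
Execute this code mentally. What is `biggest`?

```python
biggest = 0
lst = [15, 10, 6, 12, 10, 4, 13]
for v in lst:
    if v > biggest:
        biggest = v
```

Let's trace through this code step by step.

Initialize: biggest = 0
Initialize: lst = [15, 10, 6, 12, 10, 4, 13]
Entering loop: for v in lst:

After execution: biggest = 15
15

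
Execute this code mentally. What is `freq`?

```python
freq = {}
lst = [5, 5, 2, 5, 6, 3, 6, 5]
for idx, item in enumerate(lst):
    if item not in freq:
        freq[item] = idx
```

Let's trace through this code step by step.

Initialize: freq = {}
Initialize: lst = [5, 5, 2, 5, 6, 3, 6, 5]
Entering loop: for idx, item in enumerate(lst):

After execution: freq = {5: 0, 2: 2, 6: 4, 3: 5}
{5: 0, 2: 2, 6: 4, 3: 5}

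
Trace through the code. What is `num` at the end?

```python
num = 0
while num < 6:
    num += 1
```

Let's trace through this code step by step.

Initialize: num = 0
Entering loop: while num < 6:

After execution: num = 6
6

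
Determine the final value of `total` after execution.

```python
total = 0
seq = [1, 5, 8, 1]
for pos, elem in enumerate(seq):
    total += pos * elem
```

Let's trace through this code step by step.

Initialize: total = 0
Initialize: seq = [1, 5, 8, 1]
Entering loop: for pos, elem in enumerate(seq):

After execution: total = 24
24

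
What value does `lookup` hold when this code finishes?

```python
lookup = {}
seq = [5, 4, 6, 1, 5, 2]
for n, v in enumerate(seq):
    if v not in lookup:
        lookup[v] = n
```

Let's trace through this code step by step.

Initialize: lookup = {}
Initialize: seq = [5, 4, 6, 1, 5, 2]
Entering loop: for n, v in enumerate(seq):

After execution: lookup = {5: 0, 4: 1, 6: 2, 1: 3, 2: 5}
{5: 0, 4: 1, 6: 2, 1: 3, 2: 5}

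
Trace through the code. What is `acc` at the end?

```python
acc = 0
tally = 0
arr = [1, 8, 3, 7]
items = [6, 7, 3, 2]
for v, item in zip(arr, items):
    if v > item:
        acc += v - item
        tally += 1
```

Let's trace through this code step by step.

Initialize: acc = 0
Initialize: tally = 0
Initialize: arr = [1, 8, 3, 7]
Initialize: items = [6, 7, 3, 2]
Entering loop: for v, item in zip(arr, items):

After execution: acc = 6
6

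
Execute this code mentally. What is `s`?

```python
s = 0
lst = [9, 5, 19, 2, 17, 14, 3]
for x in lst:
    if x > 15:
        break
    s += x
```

Let's trace through this code step by step.

Initialize: s = 0
Initialize: lst = [9, 5, 19, 2, 17, 14, 3]
Entering loop: for x in lst:

After execution: s = 14
14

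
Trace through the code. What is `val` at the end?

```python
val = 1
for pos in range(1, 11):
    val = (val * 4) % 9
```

Let's trace through this code step by step.

Initialize: val = 1
Entering loop: for pos in range(1, 11):

After execution: val = 4
4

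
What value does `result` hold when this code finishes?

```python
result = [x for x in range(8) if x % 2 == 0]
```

Let's trace through this code step by step.

Initialize: result = [x for x in range(8) if x % 2 == 0]

After execution: result = [0, 2, 4, 6]
[0, 2, 4, 6]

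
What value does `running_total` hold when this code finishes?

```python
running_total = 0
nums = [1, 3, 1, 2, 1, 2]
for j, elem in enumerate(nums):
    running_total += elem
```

Let's trace through this code step by step.

Initialize: running_total = 0
Initialize: nums = [1, 3, 1, 2, 1, 2]
Entering loop: for j, elem in enumerate(nums):

After execution: running_total = 10
10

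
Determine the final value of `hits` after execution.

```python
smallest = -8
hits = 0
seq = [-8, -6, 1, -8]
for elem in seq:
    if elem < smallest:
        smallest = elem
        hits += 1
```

Let's trace through this code step by step.

Initialize: smallest = -8
Initialize: hits = 0
Initialize: seq = [-8, -6, 1, -8]
Entering loop: for elem in seq:

After execution: hits = 0
0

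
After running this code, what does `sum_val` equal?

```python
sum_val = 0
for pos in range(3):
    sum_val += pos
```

Let's trace through this code step by step.

Initialize: sum_val = 0
Entering loop: for pos in range(3):

After execution: sum_val = 3
3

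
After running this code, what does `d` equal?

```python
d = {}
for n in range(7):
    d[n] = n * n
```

Let's trace through this code step by step.

Initialize: d = {}
Entering loop: for n in range(7):

After execution: d = {0: 0, 1: 1, 2: 4, 3: 9, 4: 16, 5: 25, 6: 36}
{0: 0, 1: 1, 2: 4, 3: 9, 4: 16, 5: 25, 6: 36}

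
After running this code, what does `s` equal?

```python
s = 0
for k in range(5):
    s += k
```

Let's trace through this code step by step.

Initialize: s = 0
Entering loop: for k in range(5):

After execution: s = 10
10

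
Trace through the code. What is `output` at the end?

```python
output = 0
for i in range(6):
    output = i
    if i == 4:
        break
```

Let's trace through this code step by step.

Initialize: output = 0
Entering loop: for i in range(6):

After execution: output = 4
4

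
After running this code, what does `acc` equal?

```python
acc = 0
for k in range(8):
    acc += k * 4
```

Let's trace through this code step by step.

Initialize: acc = 0
Entering loop: for k in range(8):

After execution: acc = 112
112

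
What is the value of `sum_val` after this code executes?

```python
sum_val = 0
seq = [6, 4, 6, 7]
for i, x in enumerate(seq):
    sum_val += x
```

Let's trace through this code step by step.

Initialize: sum_val = 0
Initialize: seq = [6, 4, 6, 7]
Entering loop: for i, x in enumerate(seq):

After execution: sum_val = 23
23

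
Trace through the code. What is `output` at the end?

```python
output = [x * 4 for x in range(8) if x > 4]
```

Let's trace through this code step by step.

Initialize: output = [x * 4 for x in range(8) if x > 4]

After execution: output = [20, 24, 28]
[20, 24, 28]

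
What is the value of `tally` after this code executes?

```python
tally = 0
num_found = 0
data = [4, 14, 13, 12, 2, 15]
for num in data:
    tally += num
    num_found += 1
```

Let's trace through this code step by step.

Initialize: tally = 0
Initialize: num_found = 0
Initialize: data = [4, 14, 13, 12, 2, 15]
Entering loop: for num in data:

After execution: tally = 60
60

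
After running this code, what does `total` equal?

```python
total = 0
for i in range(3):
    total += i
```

Let's trace through this code step by step.

Initialize: total = 0
Entering loop: for i in range(3):

After execution: total = 3
3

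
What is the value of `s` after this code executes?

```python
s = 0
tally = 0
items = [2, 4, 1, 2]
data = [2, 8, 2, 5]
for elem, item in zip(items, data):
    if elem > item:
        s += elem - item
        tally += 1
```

Let's trace through this code step by step.

Initialize: s = 0
Initialize: tally = 0
Initialize: items = [2, 4, 1, 2]
Initialize: data = [2, 8, 2, 5]
Entering loop: for elem, item in zip(items, data):

After execution: s = 0
0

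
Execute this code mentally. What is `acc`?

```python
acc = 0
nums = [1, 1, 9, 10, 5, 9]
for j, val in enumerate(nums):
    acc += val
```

Let's trace through this code step by step.

Initialize: acc = 0
Initialize: nums = [1, 1, 9, 10, 5, 9]
Entering loop: for j, val in enumerate(nums):

After execution: acc = 35
35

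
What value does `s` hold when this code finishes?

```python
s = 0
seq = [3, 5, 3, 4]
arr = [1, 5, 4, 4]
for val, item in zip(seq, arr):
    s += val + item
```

Let's trace through this code step by step.

Initialize: s = 0
Initialize: seq = [3, 5, 3, 4]
Initialize: arr = [1, 5, 4, 4]
Entering loop: for val, item in zip(seq, arr):

After execution: s = 29
29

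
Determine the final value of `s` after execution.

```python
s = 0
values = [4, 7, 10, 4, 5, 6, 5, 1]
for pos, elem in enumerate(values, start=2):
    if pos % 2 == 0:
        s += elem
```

Let's trace through this code step by step.

Initialize: s = 0
Initialize: values = [4, 7, 10, 4, 5, 6, 5, 1]
Entering loop: for pos, elem in enumerate(values, start=2):

After execution: s = 24
24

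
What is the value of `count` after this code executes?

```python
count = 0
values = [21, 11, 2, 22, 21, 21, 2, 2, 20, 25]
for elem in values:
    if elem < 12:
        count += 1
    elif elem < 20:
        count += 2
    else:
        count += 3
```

Let's trace through this code step by step.

Initialize: count = 0
Initialize: values = [21, 11, 2, 22, 21, 21, 2, 2, 20, 25]
Entering loop: for elem in values:

After execution: count = 22
22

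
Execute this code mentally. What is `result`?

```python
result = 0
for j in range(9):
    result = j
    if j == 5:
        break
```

Let's trace through this code step by step.

Initialize: result = 0
Entering loop: for j in range(9):

After execution: result = 5
5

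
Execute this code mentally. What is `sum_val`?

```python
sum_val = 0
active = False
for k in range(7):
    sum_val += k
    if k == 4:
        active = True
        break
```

Let's trace through this code step by step.

Initialize: sum_val = 0
Initialize: active = False
Entering loop: for k in range(7):

After execution: sum_val = 10
10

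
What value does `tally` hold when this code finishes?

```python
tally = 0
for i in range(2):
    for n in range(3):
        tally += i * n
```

Let's trace through this code step by step.

Initialize: tally = 0
Entering loop: for i in range(2):

After execution: tally = 3
3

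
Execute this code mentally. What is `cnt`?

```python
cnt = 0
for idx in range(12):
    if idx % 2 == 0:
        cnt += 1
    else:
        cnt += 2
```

Let's trace through this code step by step.

Initialize: cnt = 0
Entering loop: for idx in range(12):

After execution: cnt = 18
18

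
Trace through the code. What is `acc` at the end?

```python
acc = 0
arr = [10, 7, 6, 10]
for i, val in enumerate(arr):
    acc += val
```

Let's trace through this code step by step.

Initialize: acc = 0
Initialize: arr = [10, 7, 6, 10]
Entering loop: for i, val in enumerate(arr):

After execution: acc = 33
33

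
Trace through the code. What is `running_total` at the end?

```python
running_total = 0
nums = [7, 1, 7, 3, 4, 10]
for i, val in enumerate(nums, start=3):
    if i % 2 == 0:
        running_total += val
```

Let's trace through this code step by step.

Initialize: running_total = 0
Initialize: nums = [7, 1, 7, 3, 4, 10]
Entering loop: for i, val in enumerate(nums, start=3):

After execution: running_total = 14
14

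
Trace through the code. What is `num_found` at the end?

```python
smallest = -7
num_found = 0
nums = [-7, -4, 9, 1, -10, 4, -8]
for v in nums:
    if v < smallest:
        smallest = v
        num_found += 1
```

Let's trace through this code step by step.

Initialize: smallest = -7
Initialize: num_found = 0
Initialize: nums = [-7, -4, 9, 1, -10, 4, -8]
Entering loop: for v in nums:

After execution: num_found = 1
1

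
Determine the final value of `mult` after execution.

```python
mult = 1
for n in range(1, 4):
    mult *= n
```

Let's trace through this code step by step.

Initialize: mult = 1
Entering loop: for n in range(1, 4):

After execution: mult = 6
6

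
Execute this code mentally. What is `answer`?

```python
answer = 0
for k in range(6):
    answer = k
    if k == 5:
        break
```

Let's trace through this code step by step.

Initialize: answer = 0
Entering loop: for k in range(6):

After execution: answer = 5
5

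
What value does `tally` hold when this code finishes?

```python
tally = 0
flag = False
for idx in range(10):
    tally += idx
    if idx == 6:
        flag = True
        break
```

Let's trace through this code step by step.

Initialize: tally = 0
Initialize: flag = False
Entering loop: for idx in range(10):

After execution: tally = 21
21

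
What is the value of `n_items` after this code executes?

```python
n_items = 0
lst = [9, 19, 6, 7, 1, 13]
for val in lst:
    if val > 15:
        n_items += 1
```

Let's trace through this code step by step.

Initialize: n_items = 0
Initialize: lst = [9, 19, 6, 7, 1, 13]
Entering loop: for val in lst:

After execution: n_items = 1
1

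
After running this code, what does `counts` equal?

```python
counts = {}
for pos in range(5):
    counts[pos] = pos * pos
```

Let's trace through this code step by step.

Initialize: counts = {}
Entering loop: for pos in range(5):

After execution: counts = {0: 0, 1: 1, 2: 4, 3: 9, 4: 16}
{0: 0, 1: 1, 2: 4, 3: 9, 4: 16}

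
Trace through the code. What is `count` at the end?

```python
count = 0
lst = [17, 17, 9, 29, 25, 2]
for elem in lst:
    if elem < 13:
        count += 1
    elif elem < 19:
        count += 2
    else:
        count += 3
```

Let's trace through this code step by step.

Initialize: count = 0
Initialize: lst = [17, 17, 9, 29, 25, 2]
Entering loop: for elem in lst:

After execution: count = 12
12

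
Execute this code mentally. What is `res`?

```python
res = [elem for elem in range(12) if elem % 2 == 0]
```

Let's trace through this code step by step.

Initialize: res = [elem for elem in range(12) if elem % 2 == 0]

After execution: res = [0, 2, 4, 6, 8, 10]
[0, 2, 4, 6, 8, 10]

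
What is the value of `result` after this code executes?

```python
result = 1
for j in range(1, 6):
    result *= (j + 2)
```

Let's trace through this code step by step.

Initialize: result = 1
Entering loop: for j in range(1, 6):

After execution: result = 2520
2520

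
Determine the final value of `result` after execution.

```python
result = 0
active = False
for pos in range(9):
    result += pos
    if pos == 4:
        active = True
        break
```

Let's trace through this code step by step.

Initialize: result = 0
Initialize: active = False
Entering loop: for pos in range(9):

After execution: result = 10
10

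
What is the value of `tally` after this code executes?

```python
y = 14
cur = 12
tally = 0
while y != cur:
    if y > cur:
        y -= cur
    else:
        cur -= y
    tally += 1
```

Let's trace through this code step by step.

Initialize: y = 14
Initialize: cur = 12
Initialize: tally = 0
Entering loop: while y != cur:

After execution: tally = 6
6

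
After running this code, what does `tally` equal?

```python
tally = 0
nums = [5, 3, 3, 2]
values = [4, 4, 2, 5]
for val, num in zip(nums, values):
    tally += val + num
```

Let's trace through this code step by step.

Initialize: tally = 0
Initialize: nums = [5, 3, 3, 2]
Initialize: values = [4, 4, 2, 5]
Entering loop: for val, num in zip(nums, values):

After execution: tally = 28
28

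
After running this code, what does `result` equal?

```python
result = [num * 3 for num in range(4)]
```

Let's trace through this code step by step.

Initialize: result = [num * 3 for num in range(4)]

After execution: result = [0, 3, 6, 9]
[0, 3, 6, 9]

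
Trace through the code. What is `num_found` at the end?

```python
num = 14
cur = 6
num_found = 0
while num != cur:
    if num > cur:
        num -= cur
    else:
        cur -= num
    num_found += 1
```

Let's trace through this code step by step.

Initialize: num = 14
Initialize: cur = 6
Initialize: num_found = 0
Entering loop: while num != cur:

After execution: num_found = 4
4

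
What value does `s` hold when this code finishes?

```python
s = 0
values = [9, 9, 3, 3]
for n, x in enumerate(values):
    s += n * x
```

Let's trace through this code step by step.

Initialize: s = 0
Initialize: values = [9, 9, 3, 3]
Entering loop: for n, x in enumerate(values):

After execution: s = 24
24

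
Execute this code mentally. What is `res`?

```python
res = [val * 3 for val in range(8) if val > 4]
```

Let's trace through this code step by step.

Initialize: res = [val * 3 for val in range(8) if val > 4]

After execution: res = [15, 18, 21]
[15, 18, 21]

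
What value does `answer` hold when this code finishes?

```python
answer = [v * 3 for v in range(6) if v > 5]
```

Let's trace through this code step by step.

Initialize: answer = [v * 3 for v in range(6) if v > 5]

After execution: answer = []
[]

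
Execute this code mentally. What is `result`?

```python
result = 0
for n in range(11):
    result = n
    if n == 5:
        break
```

Let's trace through this code step by step.

Initialize: result = 0
Entering loop: for n in range(11):

After execution: result = 5
5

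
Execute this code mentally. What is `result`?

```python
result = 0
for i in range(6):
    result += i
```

Let's trace through this code step by step.

Initialize: result = 0
Entering loop: for i in range(6):

After execution: result = 15
15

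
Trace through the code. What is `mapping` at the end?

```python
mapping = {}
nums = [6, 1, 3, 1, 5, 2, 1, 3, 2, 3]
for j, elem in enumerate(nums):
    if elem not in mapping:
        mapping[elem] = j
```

Let's trace through this code step by step.

Initialize: mapping = {}
Initialize: nums = [6, 1, 3, 1, 5, 2, 1, 3, 2, 3]
Entering loop: for j, elem in enumerate(nums):

After execution: mapping = {6: 0, 1: 1, 3: 2, 5: 4, 2: 5}
{6: 0, 1: 1, 3: 2, 5: 4, 2: 5}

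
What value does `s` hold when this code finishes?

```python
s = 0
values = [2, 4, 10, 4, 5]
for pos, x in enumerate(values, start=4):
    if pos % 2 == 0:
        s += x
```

Let's trace through this code step by step.

Initialize: s = 0
Initialize: values = [2, 4, 10, 4, 5]
Entering loop: for pos, x in enumerate(values, start=4):

After execution: s = 17
17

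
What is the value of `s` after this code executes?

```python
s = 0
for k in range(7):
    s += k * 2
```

Let's trace through this code step by step.

Initialize: s = 0
Entering loop: for k in range(7):

After execution: s = 42
42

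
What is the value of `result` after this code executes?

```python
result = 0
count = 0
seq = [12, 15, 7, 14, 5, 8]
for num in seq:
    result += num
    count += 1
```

Let's trace through this code step by step.

Initialize: result = 0
Initialize: count = 0
Initialize: seq = [12, 15, 7, 14, 5, 8]
Entering loop: for num in seq:

After execution: result = 61
61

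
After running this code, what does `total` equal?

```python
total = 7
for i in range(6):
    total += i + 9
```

Let's trace through this code step by step.

Initialize: total = 7
Entering loop: for i in range(6):

After execution: total = 76
76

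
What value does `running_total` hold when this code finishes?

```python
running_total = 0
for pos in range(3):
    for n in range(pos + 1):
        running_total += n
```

Let's trace through this code step by step.

Initialize: running_total = 0
Entering loop: for pos in range(3):

After execution: running_total = 4
4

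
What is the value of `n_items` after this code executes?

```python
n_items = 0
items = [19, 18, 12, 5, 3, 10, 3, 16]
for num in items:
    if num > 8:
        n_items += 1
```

Let's trace through this code step by step.

Initialize: n_items = 0
Initialize: items = [19, 18, 12, 5, 3, 10, 3, 16]
Entering loop: for num in items:

After execution: n_items = 5
5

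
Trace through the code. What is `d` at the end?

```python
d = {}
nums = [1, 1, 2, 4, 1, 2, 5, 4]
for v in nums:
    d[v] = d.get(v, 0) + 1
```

Let's trace through this code step by step.

Initialize: d = {}
Initialize: nums = [1, 1, 2, 4, 1, 2, 5, 4]
Entering loop: for v in nums:

After execution: d = {1: 3, 2: 2, 4: 2, 5: 1}
{1: 3, 2: 2, 4: 2, 5: 1}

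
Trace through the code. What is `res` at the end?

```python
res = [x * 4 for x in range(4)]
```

Let's trace through this code step by step.

Initialize: res = [x * 4 for x in range(4)]

After execution: res = [0, 4, 8, 12]
[0, 4, 8, 12]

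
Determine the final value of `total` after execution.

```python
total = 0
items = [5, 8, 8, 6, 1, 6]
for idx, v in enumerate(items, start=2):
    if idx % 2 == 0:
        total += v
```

Let's trace through this code step by step.

Initialize: total = 0
Initialize: items = [5, 8, 8, 6, 1, 6]
Entering loop: for idx, v in enumerate(items, start=2):

After execution: total = 14
14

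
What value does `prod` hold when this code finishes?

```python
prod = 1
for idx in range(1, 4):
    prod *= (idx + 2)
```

Let's trace through this code step by step.

Initialize: prod = 1
Entering loop: for idx in range(1, 4):

After execution: prod = 60
60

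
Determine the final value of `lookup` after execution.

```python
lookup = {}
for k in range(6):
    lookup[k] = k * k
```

Let's trace through this code step by step.

Initialize: lookup = {}
Entering loop: for k in range(6):

After execution: lookup = {0: 0, 1: 1, 2: 4, 3: 9, 4: 16, 5: 25}
{0: 0, 1: 1, 2: 4, 3: 9, 4: 16, 5: 25}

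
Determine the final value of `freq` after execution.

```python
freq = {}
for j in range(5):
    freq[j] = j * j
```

Let's trace through this code step by step.

Initialize: freq = {}
Entering loop: for j in range(5):

After execution: freq = {0: 0, 1: 1, 2: 4, 3: 9, 4: 16}
{0: 0, 1: 1, 2: 4, 3: 9, 4: 16}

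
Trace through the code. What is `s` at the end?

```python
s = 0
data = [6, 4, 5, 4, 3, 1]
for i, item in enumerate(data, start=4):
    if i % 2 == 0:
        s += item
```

Let's trace through this code step by step.

Initialize: s = 0
Initialize: data = [6, 4, 5, 4, 3, 1]
Entering loop: for i, item in enumerate(data, start=4):

After execution: s = 14
14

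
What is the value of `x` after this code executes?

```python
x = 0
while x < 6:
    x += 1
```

Let's trace through this code step by step.

Initialize: x = 0
Entering loop: while x < 6:

After execution: x = 6
6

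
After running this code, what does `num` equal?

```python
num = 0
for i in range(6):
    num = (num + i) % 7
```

Let's trace through this code step by step.

Initialize: num = 0
Entering loop: for i in range(6):

After execution: num = 1
1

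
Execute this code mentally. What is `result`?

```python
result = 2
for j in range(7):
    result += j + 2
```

Let's trace through this code step by step.

Initialize: result = 2
Entering loop: for j in range(7):

After execution: result = 37
37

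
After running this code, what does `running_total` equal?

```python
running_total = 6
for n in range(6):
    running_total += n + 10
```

Let's trace through this code step by step.

Initialize: running_total = 6
Entering loop: for n in range(6):

After execution: running_total = 81
81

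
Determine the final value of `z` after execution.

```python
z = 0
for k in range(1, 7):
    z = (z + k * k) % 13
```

Let's trace through this code step by step.

Initialize: z = 0
Entering loop: for k in range(1, 7):

After execution: z = 0
0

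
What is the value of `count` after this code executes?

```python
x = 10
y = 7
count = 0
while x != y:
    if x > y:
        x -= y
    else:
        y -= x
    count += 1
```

Let's trace through this code step by step.

Initialize: x = 10
Initialize: y = 7
Initialize: count = 0
Entering loop: while x != y:

After execution: count = 5
5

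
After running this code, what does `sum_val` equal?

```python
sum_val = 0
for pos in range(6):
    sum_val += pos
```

Let's trace through this code step by step.

Initialize: sum_val = 0
Entering loop: for pos in range(6):

After execution: sum_val = 15
15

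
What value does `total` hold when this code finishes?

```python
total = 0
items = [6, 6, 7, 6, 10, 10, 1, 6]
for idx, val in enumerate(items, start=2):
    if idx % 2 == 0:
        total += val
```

Let's trace through this code step by step.

Initialize: total = 0
Initialize: items = [6, 6, 7, 6, 10, 10, 1, 6]
Entering loop: for idx, val in enumerate(items, start=2):

After execution: total = 24
24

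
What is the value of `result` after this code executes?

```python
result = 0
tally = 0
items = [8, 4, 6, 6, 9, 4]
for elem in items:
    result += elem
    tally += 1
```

Let's trace through this code step by step.

Initialize: result = 0
Initialize: tally = 0
Initialize: items = [8, 4, 6, 6, 9, 4]
Entering loop: for elem in items:

After execution: result = 37
37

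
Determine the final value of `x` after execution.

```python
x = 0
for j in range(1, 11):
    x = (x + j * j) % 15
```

Let's trace through this code step by step.

Initialize: x = 0
Entering loop: for j in range(1, 11):

After execution: x = 10
10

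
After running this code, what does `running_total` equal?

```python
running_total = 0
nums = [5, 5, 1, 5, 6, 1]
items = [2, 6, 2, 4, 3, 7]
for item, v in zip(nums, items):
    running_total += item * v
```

Let's trace through this code step by step.

Initialize: running_total = 0
Initialize: nums = [5, 5, 1, 5, 6, 1]
Initialize: items = [2, 6, 2, 4, 3, 7]
Entering loop: for item, v in zip(nums, items):

After execution: running_total = 87
87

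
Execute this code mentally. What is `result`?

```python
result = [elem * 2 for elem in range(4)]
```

Let's trace through this code step by step.

Initialize: result = [elem * 2 for elem in range(4)]

After execution: result = [0, 2, 4, 6]
[0, 2, 4, 6]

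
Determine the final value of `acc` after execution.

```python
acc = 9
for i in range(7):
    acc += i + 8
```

Let's trace through this code step by step.

Initialize: acc = 9
Entering loop: for i in range(7):

After execution: acc = 86
86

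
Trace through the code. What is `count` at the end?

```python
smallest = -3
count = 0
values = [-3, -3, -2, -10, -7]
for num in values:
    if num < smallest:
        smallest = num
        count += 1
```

Let's trace through this code step by step.

Initialize: smallest = -3
Initialize: count = 0
Initialize: values = [-3, -3, -2, -10, -7]
Entering loop: for num in values:

After execution: count = 1
1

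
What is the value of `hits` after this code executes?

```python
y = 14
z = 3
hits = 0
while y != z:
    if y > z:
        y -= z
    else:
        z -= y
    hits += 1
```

Let's trace through this code step by step.

Initialize: y = 14
Initialize: z = 3
Initialize: hits = 0
Entering loop: while y != z:

After execution: hits = 6
6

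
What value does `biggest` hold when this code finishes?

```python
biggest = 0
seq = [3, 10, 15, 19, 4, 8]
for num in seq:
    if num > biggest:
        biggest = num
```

Let's trace through this code step by step.

Initialize: biggest = 0
Initialize: seq = [3, 10, 15, 19, 4, 8]
Entering loop: for num in seq:

After execution: biggest = 19
19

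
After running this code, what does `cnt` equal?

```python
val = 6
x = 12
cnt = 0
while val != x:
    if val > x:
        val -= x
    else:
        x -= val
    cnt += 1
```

Let's trace through this code step by step.

Initialize: val = 6
Initialize: x = 12
Initialize: cnt = 0
Entering loop: while val != x:

After execution: cnt = 1
1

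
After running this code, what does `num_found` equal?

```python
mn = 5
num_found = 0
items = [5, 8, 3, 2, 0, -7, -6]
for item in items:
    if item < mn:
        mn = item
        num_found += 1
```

Let's trace through this code step by step.

Initialize: mn = 5
Initialize: num_found = 0
Initialize: items = [5, 8, 3, 2, 0, -7, -6]
Entering loop: for item in items:

After execution: num_found = 4
4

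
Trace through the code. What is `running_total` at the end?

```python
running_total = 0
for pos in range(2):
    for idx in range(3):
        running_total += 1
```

Let's trace through this code step by step.

Initialize: running_total = 0
Entering loop: for pos in range(2):

After execution: running_total = 6
6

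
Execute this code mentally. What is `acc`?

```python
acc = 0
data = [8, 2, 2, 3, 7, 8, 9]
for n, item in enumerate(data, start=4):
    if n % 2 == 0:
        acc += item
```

Let's trace through this code step by step.

Initialize: acc = 0
Initialize: data = [8, 2, 2, 3, 7, 8, 9]
Entering loop: for n, item in enumerate(data, start=4):

After execution: acc = 26
26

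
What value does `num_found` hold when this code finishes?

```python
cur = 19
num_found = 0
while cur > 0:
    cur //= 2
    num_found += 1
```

Let's trace through this code step by step.

Initialize: cur = 19
Initialize: num_found = 0
Entering loop: while cur > 0:

After execution: num_found = 5
5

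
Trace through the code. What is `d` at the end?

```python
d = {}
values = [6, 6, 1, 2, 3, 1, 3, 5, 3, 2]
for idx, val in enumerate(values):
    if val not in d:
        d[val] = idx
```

Let's trace through this code step by step.

Initialize: d = {}
Initialize: values = [6, 6, 1, 2, 3, 1, 3, 5, 3, 2]
Entering loop: for idx, val in enumerate(values):

After execution: d = {6: 0, 1: 2, 2: 3, 3: 4, 5: 7}
{6: 0, 1: 2, 2: 3, 3: 4, 5: 7}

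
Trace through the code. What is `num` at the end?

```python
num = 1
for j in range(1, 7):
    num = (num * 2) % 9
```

Let's trace through this code step by step.

Initialize: num = 1
Entering loop: for j in range(1, 7):

After execution: num = 1
1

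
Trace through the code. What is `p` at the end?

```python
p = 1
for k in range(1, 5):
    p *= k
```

Let's trace through this code step by step.

Initialize: p = 1
Entering loop: for k in range(1, 5):

After execution: p = 24
24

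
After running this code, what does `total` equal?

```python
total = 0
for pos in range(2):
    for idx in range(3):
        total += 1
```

Let's trace through this code step by step.

Initialize: total = 0
Entering loop: for pos in range(2):

After execution: total = 6
6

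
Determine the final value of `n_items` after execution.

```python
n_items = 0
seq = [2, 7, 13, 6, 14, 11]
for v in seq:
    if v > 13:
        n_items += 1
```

Let's trace through this code step by step.

Initialize: n_items = 0
Initialize: seq = [2, 7, 13, 6, 14, 11]
Entering loop: for v in seq:

After execution: n_items = 1
1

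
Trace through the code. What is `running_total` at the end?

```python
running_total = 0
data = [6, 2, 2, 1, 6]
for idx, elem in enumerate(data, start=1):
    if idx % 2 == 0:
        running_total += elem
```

Let's trace through this code step by step.

Initialize: running_total = 0
Initialize: data = [6, 2, 2, 1, 6]
Entering loop: for idx, elem in enumerate(data, start=1):

After execution: running_total = 3
3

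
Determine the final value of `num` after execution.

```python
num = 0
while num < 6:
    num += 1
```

Let's trace through this code step by step.

Initialize: num = 0
Entering loop: while num < 6:

After execution: num = 6
6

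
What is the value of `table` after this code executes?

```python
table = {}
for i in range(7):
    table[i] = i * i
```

Let's trace through this code step by step.

Initialize: table = {}
Entering loop: for i in range(7):

After execution: table = {0: 0, 1: 1, 2: 4, 3: 9, 4: 16, 5: 25, 6: 36}
{0: 0, 1: 1, 2: 4, 3: 9, 4: 16, 5: 25, 6: 36}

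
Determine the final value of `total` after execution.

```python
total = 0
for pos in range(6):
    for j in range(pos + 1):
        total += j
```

Let's trace through this code step by step.

Initialize: total = 0
Entering loop: for pos in range(6):

After execution: total = 35
35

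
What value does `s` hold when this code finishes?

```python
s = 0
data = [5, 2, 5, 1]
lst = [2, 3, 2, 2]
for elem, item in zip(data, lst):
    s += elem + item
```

Let's trace through this code step by step.

Initialize: s = 0
Initialize: data = [5, 2, 5, 1]
Initialize: lst = [2, 3, 2, 2]
Entering loop: for elem, item in zip(data, lst):

After execution: s = 22
22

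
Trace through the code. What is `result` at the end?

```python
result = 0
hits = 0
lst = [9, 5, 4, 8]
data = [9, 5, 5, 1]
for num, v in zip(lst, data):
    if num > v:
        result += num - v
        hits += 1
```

Let's trace through this code step by step.

Initialize: result = 0
Initialize: hits = 0
Initialize: lst = [9, 5, 4, 8]
Initialize: data = [9, 5, 5, 1]
Entering loop: for num, v in zip(lst, data):

After execution: result = 7
7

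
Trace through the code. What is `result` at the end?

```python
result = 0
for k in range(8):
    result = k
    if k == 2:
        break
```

Let's trace through this code step by step.

Initialize: result = 0
Entering loop: for k in range(8):

After execution: result = 2
2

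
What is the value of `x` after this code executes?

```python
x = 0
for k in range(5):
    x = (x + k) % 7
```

Let's trace through this code step by step.

Initialize: x = 0
Entering loop: for k in range(5):

After execution: x = 3
3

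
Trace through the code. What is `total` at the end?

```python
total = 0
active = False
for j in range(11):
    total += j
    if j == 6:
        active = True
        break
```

Let's trace through this code step by step.

Initialize: total = 0
Initialize: active = False
Entering loop: for j in range(11):

After execution: total = 21
21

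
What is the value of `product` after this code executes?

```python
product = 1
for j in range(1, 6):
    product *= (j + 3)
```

Let's trace through this code step by step.

Initialize: product = 1
Entering loop: for j in range(1, 6):

After execution: product = 6720
6720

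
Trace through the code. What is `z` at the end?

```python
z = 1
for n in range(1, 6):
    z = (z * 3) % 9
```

Let's trace through this code step by step.

Initialize: z = 1
Entering loop: for n in range(1, 6):

After execution: z = 0
0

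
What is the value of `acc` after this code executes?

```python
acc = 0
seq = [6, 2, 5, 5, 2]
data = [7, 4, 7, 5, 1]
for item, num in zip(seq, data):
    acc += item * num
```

Let's trace through this code step by step.

Initialize: acc = 0
Initialize: seq = [6, 2, 5, 5, 2]
Initialize: data = [7, 4, 7, 5, 1]
Entering loop: for item, num in zip(seq, data):

After execution: acc = 112
112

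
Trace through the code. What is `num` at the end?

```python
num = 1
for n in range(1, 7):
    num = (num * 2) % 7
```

Let's trace through this code step by step.

Initialize: num = 1
Entering loop: for n in range(1, 7):

After execution: num = 1
1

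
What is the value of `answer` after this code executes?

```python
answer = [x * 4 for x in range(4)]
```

Let's trace through this code step by step.

Initialize: answer = [x * 4 for x in range(4)]

After execution: answer = [0, 4, 8, 12]
[0, 4, 8, 12]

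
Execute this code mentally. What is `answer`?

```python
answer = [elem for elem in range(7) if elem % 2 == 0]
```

Let's trace through this code step by step.

Initialize: answer = [elem for elem in range(7) if elem % 2 == 0]

After execution: answer = [0, 2, 4, 6]
[0, 2, 4, 6]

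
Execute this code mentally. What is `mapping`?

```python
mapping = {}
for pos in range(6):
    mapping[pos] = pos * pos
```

Let's trace through this code step by step.

Initialize: mapping = {}
Entering loop: for pos in range(6):

After execution: mapping = {0: 0, 1: 1, 2: 4, 3: 9, 4: 16, 5: 25}
{0: 0, 1: 1, 2: 4, 3: 9, 4: 16, 5: 25}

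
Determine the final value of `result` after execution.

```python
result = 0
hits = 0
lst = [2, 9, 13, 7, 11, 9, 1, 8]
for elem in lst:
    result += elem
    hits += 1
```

Let's trace through this code step by step.

Initialize: result = 0
Initialize: hits = 0
Initialize: lst = [2, 9, 13, 7, 11, 9, 1, 8]
Entering loop: for elem in lst:

After execution: result = 60
60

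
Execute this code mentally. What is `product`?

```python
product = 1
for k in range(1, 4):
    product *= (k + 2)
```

Let's trace through this code step by step.

Initialize: product = 1
Entering loop: for k in range(1, 4):

After execution: product = 60
60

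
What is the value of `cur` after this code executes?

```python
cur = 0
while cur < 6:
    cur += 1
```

Let's trace through this code step by step.

Initialize: cur = 0
Entering loop: while cur < 6:

After execution: cur = 6
6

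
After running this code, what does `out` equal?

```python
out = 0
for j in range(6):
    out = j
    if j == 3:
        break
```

Let's trace through this code step by step.

Initialize: out = 0
Entering loop: for j in range(6):

After execution: out = 3
3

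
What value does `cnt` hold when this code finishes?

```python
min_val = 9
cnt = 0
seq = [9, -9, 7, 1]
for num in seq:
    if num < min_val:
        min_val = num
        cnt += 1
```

Let's trace through this code step by step.

Initialize: min_val = 9
Initialize: cnt = 0
Initialize: seq = [9, -9, 7, 1]
Entering loop: for num in seq:

After execution: cnt = 1
1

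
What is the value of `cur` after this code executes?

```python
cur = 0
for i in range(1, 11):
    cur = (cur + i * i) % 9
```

Let's trace through this code step by step.

Initialize: cur = 0
Entering loop: for i in range(1, 11):

After execution: cur = 7
7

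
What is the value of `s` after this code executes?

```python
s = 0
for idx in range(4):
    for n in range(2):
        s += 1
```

Let's trace through this code step by step.

Initialize: s = 0
Entering loop: for idx in range(4):

After execution: s = 8
8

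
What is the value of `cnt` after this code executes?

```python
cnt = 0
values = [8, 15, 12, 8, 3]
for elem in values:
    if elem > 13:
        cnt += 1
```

Let's trace through this code step by step.

Initialize: cnt = 0
Initialize: values = [8, 15, 12, 8, 3]
Entering loop: for elem in values:

After execution: cnt = 1
1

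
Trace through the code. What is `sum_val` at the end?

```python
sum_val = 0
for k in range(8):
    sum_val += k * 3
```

Let's trace through this code step by step.

Initialize: sum_val = 0
Entering loop: for k in range(8):

After execution: sum_val = 84
84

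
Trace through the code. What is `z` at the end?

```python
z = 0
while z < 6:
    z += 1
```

Let's trace through this code step by step.

Initialize: z = 0
Entering loop: while z < 6:

After execution: z = 6
6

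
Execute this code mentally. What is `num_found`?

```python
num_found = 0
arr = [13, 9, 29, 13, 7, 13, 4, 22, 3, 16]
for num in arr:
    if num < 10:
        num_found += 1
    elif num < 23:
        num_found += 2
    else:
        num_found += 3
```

Let's trace through this code step by step.

Initialize: num_found = 0
Initialize: arr = [13, 9, 29, 13, 7, 13, 4, 22, 3, 16]
Entering loop: for num in arr:

After execution: num_found = 17
17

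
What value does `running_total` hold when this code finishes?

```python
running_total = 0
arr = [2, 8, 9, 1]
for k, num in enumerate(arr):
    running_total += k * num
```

Let's trace through this code step by step.

Initialize: running_total = 0
Initialize: arr = [2, 8, 9, 1]
Entering loop: for k, num in enumerate(arr):

After execution: running_total = 29
29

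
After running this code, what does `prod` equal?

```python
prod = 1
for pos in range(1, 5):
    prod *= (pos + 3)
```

Let's trace through this code step by step.

Initialize: prod = 1
Entering loop: for pos in range(1, 5):

After execution: prod = 840
840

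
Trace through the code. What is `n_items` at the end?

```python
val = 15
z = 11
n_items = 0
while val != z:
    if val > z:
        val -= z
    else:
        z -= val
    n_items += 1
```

Let's trace through this code step by step.

Initialize: val = 15
Initialize: z = 11
Initialize: n_items = 0
Entering loop: while val != z:

After execution: n_items = 6
6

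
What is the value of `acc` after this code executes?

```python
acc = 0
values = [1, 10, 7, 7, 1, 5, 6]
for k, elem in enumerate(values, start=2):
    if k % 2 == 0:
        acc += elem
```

Let's trace through this code step by step.

Initialize: acc = 0
Initialize: values = [1, 10, 7, 7, 1, 5, 6]
Entering loop: for k, elem in enumerate(values, start=2):

After execution: acc = 15
15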